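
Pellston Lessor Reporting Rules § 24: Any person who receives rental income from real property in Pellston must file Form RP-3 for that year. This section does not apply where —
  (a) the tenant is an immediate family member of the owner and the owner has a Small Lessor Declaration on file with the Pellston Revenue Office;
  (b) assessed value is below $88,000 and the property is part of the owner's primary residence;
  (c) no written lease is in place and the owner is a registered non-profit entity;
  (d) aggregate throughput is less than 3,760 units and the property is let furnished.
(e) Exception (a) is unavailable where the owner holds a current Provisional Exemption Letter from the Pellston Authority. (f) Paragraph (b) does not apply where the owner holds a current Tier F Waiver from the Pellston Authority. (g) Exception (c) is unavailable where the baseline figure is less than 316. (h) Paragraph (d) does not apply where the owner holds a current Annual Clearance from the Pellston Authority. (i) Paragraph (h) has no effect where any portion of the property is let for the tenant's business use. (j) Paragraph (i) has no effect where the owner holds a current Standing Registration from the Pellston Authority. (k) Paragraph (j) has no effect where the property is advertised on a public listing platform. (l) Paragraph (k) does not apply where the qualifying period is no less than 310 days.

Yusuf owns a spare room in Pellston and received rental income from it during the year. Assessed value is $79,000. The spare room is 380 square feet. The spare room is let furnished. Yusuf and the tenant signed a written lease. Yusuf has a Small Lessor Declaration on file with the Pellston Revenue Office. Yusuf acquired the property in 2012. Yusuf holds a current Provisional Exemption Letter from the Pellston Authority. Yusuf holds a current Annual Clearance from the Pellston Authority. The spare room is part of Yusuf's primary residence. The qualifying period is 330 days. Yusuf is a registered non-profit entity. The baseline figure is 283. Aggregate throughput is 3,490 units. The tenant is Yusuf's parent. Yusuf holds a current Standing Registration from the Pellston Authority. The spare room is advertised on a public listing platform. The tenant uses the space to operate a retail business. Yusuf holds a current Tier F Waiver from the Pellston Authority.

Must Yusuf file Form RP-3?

Yes — Yusuf must file Form RP-3.

Exception (a): the tenant is an immediate family member; a Small Lessor Declaration is on file — every condition holds. But applying paragraph (e): (e) operates against (a): a current Provisional Exemption Letter is held. So (a) is unavailable.
Exception (b): assessed value is $79,000, below the $88,000 limit; the spare room is part of the primary residence — every condition holds. But: (f) operates — a current Tier F Waiver is held. (b) is therefore removed.
Exception (c) requires that no written lease is in place; but a written lease is in place, so (c) is unavailable.
Exception (d): aggregate throughput is 3,490 units, less than the 3,760 units limit; the property is let furnished — every condition holds. But applying paragraphs (h)–(l): (h) operates against (d): a current Annual Clearance is held. (i) would limit (h) — the space is let for business use — but (j) sets (i) aside: (j) operates against (i): a current Standing Registration is held. (k) is engaged (the property is publicly advertised), but is overridden by (l): (l) applies — the qualifying period is 330 days, meeting the 310 days threshold. (d) is therefore removed.
No exception displaces § 24.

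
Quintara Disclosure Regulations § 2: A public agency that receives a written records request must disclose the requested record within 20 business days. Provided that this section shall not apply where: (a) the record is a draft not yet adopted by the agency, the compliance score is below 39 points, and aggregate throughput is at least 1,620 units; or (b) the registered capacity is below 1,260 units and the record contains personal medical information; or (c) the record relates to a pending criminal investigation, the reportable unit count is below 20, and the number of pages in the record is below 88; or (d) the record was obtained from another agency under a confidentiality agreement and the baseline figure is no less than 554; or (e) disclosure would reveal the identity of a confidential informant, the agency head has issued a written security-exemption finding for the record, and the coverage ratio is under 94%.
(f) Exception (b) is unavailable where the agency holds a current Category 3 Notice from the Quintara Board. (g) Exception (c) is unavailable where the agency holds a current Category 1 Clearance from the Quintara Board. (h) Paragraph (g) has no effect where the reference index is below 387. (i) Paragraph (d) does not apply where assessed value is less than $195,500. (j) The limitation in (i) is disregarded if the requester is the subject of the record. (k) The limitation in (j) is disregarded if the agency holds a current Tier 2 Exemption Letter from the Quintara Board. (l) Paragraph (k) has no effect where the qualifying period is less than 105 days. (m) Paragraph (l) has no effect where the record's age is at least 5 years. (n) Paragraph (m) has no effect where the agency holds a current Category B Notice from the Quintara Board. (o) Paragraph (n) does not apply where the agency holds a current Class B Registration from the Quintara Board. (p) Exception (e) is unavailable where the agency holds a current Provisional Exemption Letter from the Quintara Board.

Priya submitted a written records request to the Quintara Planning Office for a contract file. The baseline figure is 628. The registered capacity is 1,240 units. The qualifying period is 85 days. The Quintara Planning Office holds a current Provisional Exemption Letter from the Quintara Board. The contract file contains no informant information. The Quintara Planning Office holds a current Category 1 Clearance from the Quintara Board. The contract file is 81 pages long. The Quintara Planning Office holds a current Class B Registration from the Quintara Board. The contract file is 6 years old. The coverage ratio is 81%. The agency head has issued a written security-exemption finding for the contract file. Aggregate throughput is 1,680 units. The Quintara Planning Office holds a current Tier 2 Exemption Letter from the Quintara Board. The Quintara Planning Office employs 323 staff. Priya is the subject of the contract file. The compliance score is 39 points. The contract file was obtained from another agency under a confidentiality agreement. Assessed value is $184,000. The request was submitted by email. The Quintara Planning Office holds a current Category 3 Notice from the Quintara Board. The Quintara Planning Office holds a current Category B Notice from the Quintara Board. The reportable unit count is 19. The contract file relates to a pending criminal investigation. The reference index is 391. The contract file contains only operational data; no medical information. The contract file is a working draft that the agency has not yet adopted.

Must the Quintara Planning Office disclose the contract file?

Exception (a) does not apply: the compliance score is 39 points, not below 39 points.
Exception (b) does not apply: the contract file contains only operational data.
Exception (c) is satisfied on its face — the contract file relates to a pending investigation; the reportable unit count is 19, below the 20 limit; the number of pages in the record is 81, below the 88 limit. But: (g) is triggered — a current Category 1 Clearance is held. (h), which would lift (g), does not operate here — the reference index is 391, not below 387. (c) is therefore removed.
Exception (d): the contract file was obtained under a confidentiality agreement; the baseline figure is 628, meeting the 554 threshold — every condition holds. But: (i) is triggered — assessed value is $184,000, less than the $195,500 limit. (j) would limit (i) — Priya is the subject of the contract file — but (k) sets (j) aside: (k) operates — a current Tier 2 Exemption Letter is held. (l) is triggered (the qualifying period is 85 days, less than the 105 days limit), but yields to (m): (m) operates against (l): the record's age is 6 years, meeting the 5 years threshold. (n) would limit (m) — a current Category B Notice is held — but (o) sets (n) aside: (o) is engaged — a current Class B Registration is held. Exception (d) does not apply.
Exception (e) requires that disclosure would reveal the identity of a confidential informant; but the contract file contains no informant information, so (e) is unavailable.
No exception is made out. the Quintara Planning Office falls within the general rule.

Yes — the Quintara Planning Office must disclose the contract file.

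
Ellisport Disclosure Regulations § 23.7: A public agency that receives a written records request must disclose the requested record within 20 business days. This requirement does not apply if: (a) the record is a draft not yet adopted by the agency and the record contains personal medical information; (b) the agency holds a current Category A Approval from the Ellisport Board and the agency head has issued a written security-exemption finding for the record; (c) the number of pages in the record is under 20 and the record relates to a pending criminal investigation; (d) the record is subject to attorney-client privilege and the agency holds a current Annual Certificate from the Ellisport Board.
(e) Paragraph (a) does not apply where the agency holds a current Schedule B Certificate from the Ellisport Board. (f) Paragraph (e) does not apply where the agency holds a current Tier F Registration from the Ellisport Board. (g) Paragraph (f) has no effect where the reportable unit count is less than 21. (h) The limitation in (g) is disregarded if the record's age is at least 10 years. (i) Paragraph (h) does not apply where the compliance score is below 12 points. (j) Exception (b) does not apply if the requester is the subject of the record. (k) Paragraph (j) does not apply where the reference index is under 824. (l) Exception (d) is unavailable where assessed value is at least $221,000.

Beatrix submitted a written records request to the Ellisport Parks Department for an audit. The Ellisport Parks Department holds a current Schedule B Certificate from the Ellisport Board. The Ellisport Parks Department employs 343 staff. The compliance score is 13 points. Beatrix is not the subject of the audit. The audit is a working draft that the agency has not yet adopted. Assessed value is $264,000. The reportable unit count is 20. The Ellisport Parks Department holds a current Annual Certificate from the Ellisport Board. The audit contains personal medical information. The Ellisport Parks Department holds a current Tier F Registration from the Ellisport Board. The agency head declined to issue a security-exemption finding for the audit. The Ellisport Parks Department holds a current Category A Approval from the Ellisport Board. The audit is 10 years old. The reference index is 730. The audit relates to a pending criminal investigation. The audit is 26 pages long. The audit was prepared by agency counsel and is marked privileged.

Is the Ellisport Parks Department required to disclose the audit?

All of (a)'s requirements are met (the audit is an unadopted draft; the audit contains personal medical information). Under paragraphs (e)–(i): (e) operates (a current Schedule B Certificate is held), but is itself disapplied by (f): (f) operates against (e): a current Tier F Registration is held. (g) applies (the reportable unit count is 20, less than the 21 limit), but yields to (h): (h) is triggered — the record's age is 10 years, meeting the 10 years threshold. (i), which would lift (h), is inapplicable — the compliance score is 13 points, not below 12 points. So (a) applies.
Exception (b) fails — the agency head declined to issue a security-exemption finding.
Exception (c) does not apply: the number of pages in the record is 26, not under 20.
Exception (d) is satisfied on its face — the audit is privileged; a current Annual Certificate is held. Turning to paragraph (l): (l) is engaged — assessed value is $264,000, meeting the $221,000 threshold. So (d) is unavailable.

No — exception (a) applies; the Ellisport Parks Department is not required to disclose the audit.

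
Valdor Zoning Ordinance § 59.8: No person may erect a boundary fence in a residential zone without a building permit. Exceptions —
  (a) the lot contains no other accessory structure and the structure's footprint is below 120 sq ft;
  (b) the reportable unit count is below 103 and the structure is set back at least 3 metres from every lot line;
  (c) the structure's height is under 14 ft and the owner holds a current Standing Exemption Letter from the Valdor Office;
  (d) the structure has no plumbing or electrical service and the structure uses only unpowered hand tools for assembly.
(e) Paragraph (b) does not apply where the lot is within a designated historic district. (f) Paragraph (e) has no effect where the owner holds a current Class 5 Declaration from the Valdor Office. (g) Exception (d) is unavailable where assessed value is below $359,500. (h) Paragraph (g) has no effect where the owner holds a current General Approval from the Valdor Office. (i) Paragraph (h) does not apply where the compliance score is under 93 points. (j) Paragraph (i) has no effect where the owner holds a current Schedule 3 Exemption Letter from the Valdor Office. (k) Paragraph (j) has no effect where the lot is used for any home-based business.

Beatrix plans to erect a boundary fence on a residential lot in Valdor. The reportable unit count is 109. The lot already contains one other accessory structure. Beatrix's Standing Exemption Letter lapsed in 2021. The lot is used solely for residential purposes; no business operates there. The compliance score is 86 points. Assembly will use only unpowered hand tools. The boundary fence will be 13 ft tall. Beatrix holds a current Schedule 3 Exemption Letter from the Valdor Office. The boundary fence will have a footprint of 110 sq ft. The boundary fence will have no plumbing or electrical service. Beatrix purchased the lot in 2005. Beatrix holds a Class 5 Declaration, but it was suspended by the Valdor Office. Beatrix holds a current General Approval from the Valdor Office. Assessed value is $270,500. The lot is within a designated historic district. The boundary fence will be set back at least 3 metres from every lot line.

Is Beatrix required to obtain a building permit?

Exception (a) requires that the lot contains no other accessory structure; but the lot already has another accessory structure, so (a) is unavailable.
Exception (b) does not apply: the reportable unit count is 109, not below 103.
Exception (c) requires that the owner holds a current Standing Exemption Letter from the Valdor Office; but the Standing Exemption Letter is not current, so (c) is unavailable.
Exception (d) is satisfied on its face — there is no plumbing or electrical service; assembly uses only hand tools. Under paragraphs (g)–(k): (g) is triggered (assessed value is $270,500, below the $359,500 limit), but is overridden by (h): (h) operates against (g): a current General Approval is held. (i) would limit (h) — the compliance score is 86 points, under the 93 points limit — but (j) sets (i) aside: (j) is engaged — a current Schedule 3 Exemption Letter is held. (k) does not operate here (the lot is solely residential), so (j) stands. (d) remains available.

No — exception (d) applies; Beatrix does not need a building permit.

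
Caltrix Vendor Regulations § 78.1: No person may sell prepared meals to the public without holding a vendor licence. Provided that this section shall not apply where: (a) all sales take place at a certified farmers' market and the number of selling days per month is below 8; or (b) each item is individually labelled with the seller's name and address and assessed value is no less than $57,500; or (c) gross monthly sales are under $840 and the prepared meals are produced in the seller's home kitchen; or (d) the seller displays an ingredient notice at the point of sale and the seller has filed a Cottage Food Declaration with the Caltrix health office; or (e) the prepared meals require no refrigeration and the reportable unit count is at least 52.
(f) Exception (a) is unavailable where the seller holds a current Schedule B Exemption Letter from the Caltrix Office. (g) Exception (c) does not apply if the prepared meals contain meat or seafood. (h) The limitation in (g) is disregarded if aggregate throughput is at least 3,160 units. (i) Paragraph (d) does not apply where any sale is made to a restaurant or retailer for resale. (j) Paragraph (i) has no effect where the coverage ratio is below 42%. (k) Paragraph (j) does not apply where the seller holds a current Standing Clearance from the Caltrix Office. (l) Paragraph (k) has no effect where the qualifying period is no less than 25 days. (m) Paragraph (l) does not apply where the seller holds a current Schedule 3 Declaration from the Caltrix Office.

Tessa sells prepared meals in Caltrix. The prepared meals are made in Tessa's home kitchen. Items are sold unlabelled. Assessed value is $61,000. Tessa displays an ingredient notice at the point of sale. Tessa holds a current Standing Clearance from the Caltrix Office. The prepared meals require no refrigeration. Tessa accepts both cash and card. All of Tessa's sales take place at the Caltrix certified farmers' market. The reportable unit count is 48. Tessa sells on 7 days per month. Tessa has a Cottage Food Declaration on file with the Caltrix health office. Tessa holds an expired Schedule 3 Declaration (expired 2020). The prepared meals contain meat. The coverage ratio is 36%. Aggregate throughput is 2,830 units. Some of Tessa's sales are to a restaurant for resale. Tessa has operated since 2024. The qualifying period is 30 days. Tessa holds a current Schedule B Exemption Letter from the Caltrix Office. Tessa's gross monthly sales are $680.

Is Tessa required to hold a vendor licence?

No — exception (d) applies; Tessa is not required to hold a vendor licence.

Exception (a)'s conditions are all satisfied: all sales are at a certified farmers' market; the number of selling days per month is 7, below the 8 limit. But applying paragraph (f): (f) operates against (a): a current Schedule B Exemption Letter is held. So (a) is unavailable.
Exception (b) requires that each item is individually labelled with the seller's name and address; but items are sold unlabelled, so (b) is unavailable.
Exception (c)'s conditions are all satisfied: gross monthly sales are $680, under the $840 limit; the prepared meals are home-kitchen produced. But applying paragraphs (g)–(h): (g) operates against (c): the prepared meals contain meat. (h), which would lift (g), is inapplicable — aggregate throughput is 2,830 units, short of 3,160 units. Exception (c) does not apply.
Exception (d) is satisfied on its face — an ingredient notice is displayed; a Cottage Food Declaration is on file. Considering the limiting provisions: (i) would limit (d) — some sales are to a restaurant for resale — but (j) sets (i) aside: (j) is engaged — the coverage ratio is 36%, below the 42% limit. (k) would limit (j) — a current Standing Clearance is held — but (l) sets (k) aside: (l) is triggered — the qualifying period is 30 days, meeting the 25 days threshold. (m), which would lift (l), does not operate here — there is no Schedule 3 Declaration in force. Exception (d) stands.
Exception (e) requires that the reportable unit count is at least 52; but the reportable unit count is 48, short of 52, so (e) is unavailable.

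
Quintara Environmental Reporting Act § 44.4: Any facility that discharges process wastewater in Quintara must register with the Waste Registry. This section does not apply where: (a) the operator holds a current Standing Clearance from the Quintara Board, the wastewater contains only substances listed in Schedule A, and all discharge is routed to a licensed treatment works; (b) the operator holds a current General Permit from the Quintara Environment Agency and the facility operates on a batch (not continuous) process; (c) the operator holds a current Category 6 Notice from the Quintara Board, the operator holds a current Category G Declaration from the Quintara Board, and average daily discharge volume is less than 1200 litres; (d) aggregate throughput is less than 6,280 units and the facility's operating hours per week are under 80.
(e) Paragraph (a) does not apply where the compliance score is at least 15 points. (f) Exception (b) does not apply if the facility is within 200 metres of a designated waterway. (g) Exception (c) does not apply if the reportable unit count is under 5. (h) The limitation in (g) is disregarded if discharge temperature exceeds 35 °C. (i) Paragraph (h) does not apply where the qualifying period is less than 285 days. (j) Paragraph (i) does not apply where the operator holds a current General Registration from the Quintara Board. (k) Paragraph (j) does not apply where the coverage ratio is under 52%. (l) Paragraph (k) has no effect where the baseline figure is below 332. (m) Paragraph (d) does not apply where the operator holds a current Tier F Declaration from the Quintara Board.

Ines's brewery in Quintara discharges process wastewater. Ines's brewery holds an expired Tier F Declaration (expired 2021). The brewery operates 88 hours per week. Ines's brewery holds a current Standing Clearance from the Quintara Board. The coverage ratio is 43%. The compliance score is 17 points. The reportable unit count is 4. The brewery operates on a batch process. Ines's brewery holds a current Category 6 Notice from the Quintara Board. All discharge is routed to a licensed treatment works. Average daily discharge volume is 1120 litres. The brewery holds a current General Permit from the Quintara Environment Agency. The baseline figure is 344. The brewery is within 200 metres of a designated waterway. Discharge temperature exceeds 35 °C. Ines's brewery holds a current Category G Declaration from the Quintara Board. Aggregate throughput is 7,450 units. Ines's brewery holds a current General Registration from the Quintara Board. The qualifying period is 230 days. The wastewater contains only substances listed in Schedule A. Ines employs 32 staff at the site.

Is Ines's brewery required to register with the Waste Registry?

Yes — Ines's brewery must register with the Waste Registry.

Exception (a) is satisfied on its face — a current Standing Clearance is held; the wastewater is Schedule-A-only; discharge is routed to a licensed treatment works. Turning to paragraph (e): (e) is engaged — the compliance score is 17 points, meeting the 15 points threshold. (a) is therefore removed.
Exception (b): a current General Permit is held; the facility operates on a batch process — every condition holds. But applying paragraph (f): (f) is engaged — the brewery is within 200 m of a designated waterway. So (b) is unavailable.
Exception (c) is satisfied on its face — a current Category 6 Notice is held; a current Category G Declaration is held; average daily discharge volume is 1120 litres, less than the 1200 litres limit. But applying paragraphs (g)–(l): (g) operates against (c): the reportable unit count is 4, under the 5 limit. (h) would limit (g) — discharge temperature exceeds 35 °C — but (i) sets (h) aside: (i) operates against (h): the qualifying period is 230 days, less than the 285 days limit. (j) operates (a current General Registration is held), but is set aside by (k): (k) operates — the coverage ratio is 43%, under the 52% limit. (l) is not triggered (the baseline figure is 344, not below 332), so (k) stands. (c) is therefore removed.
Exception (d) fails — aggregate throughput is 7,450 units, not less than 6,280 units.
No exception is made out. Ines's brewery falls within the general rule.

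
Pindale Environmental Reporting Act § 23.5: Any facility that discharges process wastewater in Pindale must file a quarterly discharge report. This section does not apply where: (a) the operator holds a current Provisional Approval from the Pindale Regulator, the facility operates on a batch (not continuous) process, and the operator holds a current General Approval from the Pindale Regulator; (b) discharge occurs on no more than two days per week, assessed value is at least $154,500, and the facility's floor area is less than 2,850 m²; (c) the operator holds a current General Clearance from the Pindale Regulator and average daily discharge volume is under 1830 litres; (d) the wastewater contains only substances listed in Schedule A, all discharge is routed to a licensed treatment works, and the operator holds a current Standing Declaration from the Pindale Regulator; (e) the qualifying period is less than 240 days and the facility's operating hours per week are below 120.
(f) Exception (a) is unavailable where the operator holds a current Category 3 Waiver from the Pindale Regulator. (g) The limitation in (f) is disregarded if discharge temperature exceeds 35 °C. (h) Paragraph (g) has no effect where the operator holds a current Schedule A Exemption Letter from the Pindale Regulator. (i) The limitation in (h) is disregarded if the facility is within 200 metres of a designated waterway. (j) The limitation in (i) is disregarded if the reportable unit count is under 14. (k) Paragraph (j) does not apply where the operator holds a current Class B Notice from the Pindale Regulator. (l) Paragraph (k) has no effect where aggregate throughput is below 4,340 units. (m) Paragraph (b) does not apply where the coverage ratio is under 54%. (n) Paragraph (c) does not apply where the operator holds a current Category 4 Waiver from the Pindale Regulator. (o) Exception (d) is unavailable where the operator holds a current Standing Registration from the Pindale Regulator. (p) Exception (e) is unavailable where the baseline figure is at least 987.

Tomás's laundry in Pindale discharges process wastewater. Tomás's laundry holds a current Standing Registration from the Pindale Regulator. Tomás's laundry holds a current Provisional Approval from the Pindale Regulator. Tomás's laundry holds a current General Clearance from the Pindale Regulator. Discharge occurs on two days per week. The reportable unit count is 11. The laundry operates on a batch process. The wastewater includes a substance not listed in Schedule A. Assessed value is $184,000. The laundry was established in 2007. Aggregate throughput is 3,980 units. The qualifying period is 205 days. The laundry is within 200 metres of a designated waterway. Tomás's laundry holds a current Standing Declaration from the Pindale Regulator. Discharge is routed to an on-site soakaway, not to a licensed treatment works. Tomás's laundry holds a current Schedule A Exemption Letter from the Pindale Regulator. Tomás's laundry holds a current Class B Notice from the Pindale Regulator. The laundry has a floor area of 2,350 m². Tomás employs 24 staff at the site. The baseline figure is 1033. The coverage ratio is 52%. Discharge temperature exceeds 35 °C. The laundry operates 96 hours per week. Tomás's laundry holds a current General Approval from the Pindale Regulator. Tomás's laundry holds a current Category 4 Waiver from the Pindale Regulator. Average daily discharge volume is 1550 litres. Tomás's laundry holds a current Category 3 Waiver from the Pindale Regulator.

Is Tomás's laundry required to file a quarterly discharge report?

Yes — Tomás's laundry must file a quarterly discharge report.

Exception (a): a current Provisional Approval is held; the facility operates on a batch process; a current General Approval is held — every condition holds. But applying paragraphs (f)–(l): (f) operates against (a): a current Category 3 Waiver is held. (g) would limit (f) — discharge temperature exceeds 35 °C — but (h) sets (g) aside: (h) operates against (g): a current Schedule A Exemption Letter is held. (i) is engaged (the laundry is within 200 m of a designated waterway), but is overridden by (j): (j) is engaged — the reportable unit count is 11, under the 14 limit. (k) is triggered (a current Class B Notice is held), but is itself disapplied by (l): (l) is engaged — aggregate throughput is 3,980 units, below the 4,340 units limit. So (a) is unavailable.
Exception (b) is satisfied on its face — discharge occurs on no more than two days per week; assessed value is $184,000, meeting the $154,500 threshold; the facility's floor area is 2,350 m², less than the 2,850 m² limit. Turning to paragraph (m): (m) applies — the coverage ratio is 52%, under the 54% limit. (b) is therefore removed.
Exception (c): a current General Clearance is held; average daily discharge volume is 1550 litres, under the 1830 litres limit — every condition holds. However, paragraph (n) must be considered: (n) operates against (c): a current Category 4 Waiver is held. Exception (c) does not apply.
Exception (d) does not apply: the wastewater includes a non-Schedule-A substance.
Exception (e) is satisfied on its face — the qualifying period is 205 days, less than the 240 days limit; the facility's operating hours per week are 96, below the 120 limit. Turning to paragraph (p): (p) is engaged — the baseline figure is 1,033, meeting the 987 threshold. So (e) is unavailable.
No exception applies. The general rule governs.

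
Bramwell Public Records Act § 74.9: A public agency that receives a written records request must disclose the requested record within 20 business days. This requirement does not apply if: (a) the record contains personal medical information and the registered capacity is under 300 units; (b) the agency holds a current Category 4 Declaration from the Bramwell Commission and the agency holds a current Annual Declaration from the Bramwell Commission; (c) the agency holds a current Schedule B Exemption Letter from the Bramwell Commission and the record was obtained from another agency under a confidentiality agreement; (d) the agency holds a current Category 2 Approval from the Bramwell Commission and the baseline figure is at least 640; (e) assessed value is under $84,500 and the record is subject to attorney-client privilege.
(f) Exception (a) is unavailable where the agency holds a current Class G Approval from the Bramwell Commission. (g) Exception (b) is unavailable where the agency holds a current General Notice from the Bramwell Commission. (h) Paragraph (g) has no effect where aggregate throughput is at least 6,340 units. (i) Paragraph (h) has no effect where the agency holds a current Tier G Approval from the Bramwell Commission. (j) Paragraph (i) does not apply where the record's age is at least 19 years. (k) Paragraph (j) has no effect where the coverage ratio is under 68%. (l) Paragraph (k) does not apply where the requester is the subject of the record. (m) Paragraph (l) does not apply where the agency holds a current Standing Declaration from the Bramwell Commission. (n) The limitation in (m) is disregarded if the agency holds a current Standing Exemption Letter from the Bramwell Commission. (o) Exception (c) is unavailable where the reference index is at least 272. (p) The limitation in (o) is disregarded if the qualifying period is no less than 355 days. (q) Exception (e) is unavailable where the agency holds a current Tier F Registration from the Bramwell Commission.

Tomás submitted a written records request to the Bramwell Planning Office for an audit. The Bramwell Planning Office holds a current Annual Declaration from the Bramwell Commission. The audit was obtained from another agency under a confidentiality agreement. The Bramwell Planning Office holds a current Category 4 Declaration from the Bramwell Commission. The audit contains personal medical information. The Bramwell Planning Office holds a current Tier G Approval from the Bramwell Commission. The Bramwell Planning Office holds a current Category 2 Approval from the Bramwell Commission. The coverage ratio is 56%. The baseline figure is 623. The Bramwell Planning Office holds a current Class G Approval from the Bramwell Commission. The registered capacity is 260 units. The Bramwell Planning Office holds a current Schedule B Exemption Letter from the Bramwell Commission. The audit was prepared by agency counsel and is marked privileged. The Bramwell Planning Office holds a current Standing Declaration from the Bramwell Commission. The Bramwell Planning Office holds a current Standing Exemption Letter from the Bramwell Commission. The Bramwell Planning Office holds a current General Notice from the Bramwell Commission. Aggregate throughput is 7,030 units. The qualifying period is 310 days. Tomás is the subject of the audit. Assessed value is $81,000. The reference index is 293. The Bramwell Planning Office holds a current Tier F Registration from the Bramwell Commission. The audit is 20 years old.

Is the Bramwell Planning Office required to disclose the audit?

No — exception (b) applies; the Bramwell Planning Office is not required to disclose the audit.

Exception (a)'s conditions are all satisfied: the audit contains personal medical information; the registered capacity is 260 units, under the 300 units limit. Turning to paragraph (f): (f) applies — a current Class G Approval is held. So (a) is unavailable.
Exception (b): a current Category 4 Declaration is held; a current Annual Declaration is held — every condition holds. Applying paragraphs (g)–(n): (g) would limit (b) — a current General Notice is held — but (h) sets (g) aside: (h) applies — aggregate throughput is 7,030 units, meeting the 6,340 units threshold. (i) is engaged (a current Tier G Approval is held), but is overridden by (j): (j) operates against (i): the record's age is 20 years, meeting the 19 years threshold. (k) operates (the coverage ratio is 56%, under the 68% limit), but is itself disapplied by (l): (l) is engaged — Tomás is the subject of the audit. (m) operates (a current Standing Declaration is held), but is displaced by (n): (n) operates against (m): a current Standing Exemption Letter is held. Exception (b) stands.
Exception (c): a current Schedule B Exemption Letter is held; the audit was obtained under a confidentiality agreement — every condition holds. But: (o) operates against (c): the reference index is 293, meeting the 272 threshold. (p), which would lift (o), is not triggered — the qualifying period is 310 days, short of 355 days. Exception (c) does not apply.
Exception (d) does not apply: the baseline figure is 623, short of 640.
All of (e)'s requirements are met (assessed value is $81,000, under the $84,500 limit; the audit is privileged). But: (q) operates — a current Tier F Registration is held. Exception (e) does not apply.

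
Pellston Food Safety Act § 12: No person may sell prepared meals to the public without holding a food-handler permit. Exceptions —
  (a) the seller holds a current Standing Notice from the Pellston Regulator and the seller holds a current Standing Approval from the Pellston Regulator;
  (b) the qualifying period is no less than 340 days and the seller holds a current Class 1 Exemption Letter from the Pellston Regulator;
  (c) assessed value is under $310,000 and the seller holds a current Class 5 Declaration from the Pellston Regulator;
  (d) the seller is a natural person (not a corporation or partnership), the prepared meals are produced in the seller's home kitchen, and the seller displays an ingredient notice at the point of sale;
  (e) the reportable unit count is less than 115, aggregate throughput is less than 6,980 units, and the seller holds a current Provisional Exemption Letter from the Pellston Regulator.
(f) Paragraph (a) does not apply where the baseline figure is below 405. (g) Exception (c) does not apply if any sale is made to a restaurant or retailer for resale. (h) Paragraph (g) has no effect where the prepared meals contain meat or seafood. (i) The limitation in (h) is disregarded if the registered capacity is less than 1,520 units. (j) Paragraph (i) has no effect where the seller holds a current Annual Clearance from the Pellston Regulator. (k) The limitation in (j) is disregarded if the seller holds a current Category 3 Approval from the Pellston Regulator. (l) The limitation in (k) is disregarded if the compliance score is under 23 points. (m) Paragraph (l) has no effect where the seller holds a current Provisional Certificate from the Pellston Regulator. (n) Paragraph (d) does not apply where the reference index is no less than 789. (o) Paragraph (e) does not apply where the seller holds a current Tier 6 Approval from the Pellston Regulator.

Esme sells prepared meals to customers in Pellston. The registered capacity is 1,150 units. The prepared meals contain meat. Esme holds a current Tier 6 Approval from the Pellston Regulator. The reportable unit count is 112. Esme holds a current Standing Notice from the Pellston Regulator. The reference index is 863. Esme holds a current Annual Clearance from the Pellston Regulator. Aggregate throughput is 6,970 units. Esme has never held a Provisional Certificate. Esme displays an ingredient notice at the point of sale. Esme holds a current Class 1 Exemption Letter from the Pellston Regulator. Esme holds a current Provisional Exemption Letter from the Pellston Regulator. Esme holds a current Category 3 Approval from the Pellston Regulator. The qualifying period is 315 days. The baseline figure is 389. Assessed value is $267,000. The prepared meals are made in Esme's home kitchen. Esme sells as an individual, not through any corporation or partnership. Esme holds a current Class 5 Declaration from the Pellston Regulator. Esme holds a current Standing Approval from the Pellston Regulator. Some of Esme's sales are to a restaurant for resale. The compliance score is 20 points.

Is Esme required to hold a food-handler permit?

No — exception (c) applies; Esme is not required to hold a food-handler permit.

Exception (a): a current Standing Notice is held; a current Standing Approval is held — every condition holds. But: (f) operates — the baseline figure is 389, below the 405 limit. So (a) is unavailable.
Exception (b) requires that the qualifying period is no less than 340 days; but the qualifying period is 315 days, short of 340 days, so (b) is unavailable.
Exception (c) is satisfied on its face — assessed value is $267,000, under the $310,000 limit; a current Class 5 Declaration is held. Considering the limiting provisions: (g) is triggered (some sales are to a restaurant for resale), but is overridden by (h): (h) is triggered — the prepared meals contain meat. (i) would limit (h) — the registered capacity is 1,150 units, less than the 1,520 units limit — but (j) sets (i) aside: (j) is engaged — a current Annual Clearance is held. (k) applies (a current Category 3 Approval is held), but is overridden by (l): (l) operates against (k): the compliance score is 20 points, under the 23 points limit. (m), which would lift (l), does not operate here — there is no Provisional Certificate in force. So (c) applies.
Exception (d)'s conditions are all satisfied: the seller is a natural person; the prepared meals are home-kitchen produced; an ingredient notice is displayed. However, paragraph (n) must be considered: (n) operates against (d): the reference index is 863, meeting the 789 threshold. (d) is therefore removed.
Exception (e): the reportable unit count is 112, less than the 115 limit; aggregate throughput is 6,970 units, less than the 6,980 units limit; a current Provisional Exemption Letter is held — every condition holds. However, paragraph (o) must be considered: (o) applies — a current Tier 6 Approval is held. So (e) is unavailable.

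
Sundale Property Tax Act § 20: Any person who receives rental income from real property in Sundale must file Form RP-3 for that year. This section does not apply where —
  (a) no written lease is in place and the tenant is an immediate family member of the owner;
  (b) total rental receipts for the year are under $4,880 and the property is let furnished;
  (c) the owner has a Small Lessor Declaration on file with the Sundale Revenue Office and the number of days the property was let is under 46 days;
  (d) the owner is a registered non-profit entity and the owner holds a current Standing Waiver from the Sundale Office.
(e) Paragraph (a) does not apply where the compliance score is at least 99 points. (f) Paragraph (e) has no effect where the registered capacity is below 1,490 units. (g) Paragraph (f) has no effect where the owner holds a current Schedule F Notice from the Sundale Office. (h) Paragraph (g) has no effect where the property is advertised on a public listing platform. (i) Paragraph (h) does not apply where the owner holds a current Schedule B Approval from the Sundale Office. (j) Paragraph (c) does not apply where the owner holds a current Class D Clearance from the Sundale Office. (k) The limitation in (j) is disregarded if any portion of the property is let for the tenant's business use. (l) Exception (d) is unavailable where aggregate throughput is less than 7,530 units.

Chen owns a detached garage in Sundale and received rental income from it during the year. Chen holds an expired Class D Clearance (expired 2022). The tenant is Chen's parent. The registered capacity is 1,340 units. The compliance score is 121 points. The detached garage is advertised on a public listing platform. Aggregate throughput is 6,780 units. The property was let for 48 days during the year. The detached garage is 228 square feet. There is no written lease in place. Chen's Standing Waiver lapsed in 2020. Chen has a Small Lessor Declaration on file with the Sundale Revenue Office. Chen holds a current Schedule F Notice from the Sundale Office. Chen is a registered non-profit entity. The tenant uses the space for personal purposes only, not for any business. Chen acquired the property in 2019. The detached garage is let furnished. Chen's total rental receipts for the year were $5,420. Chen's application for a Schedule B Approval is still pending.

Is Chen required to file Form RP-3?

No — exception (a) applies; Chen is not required to file Form RP-3.

All of (a)'s requirements are met (there is no written lease; the tenant is an immediate family member). Under paragraphs (e)–(i): (e) applies (the compliance score is 121 points, meeting the 99 points threshold), but is displaced by (f): (f) applies — the registered capacity is 1,340 units, below the 1,490 units limit. (g) would limit (f) — a current Schedule F Notice is held — but (h) sets (g) aside: (h) operates against (g): the property is publicly advertised. (i), which would lift (h), is not triggered — no current Schedule B Approval is held. (a) remains available.
Exception (b) does not apply: total rental receipts for the year are $5,420, not under $4,880.
Exception (c) requires that the number of days the property was let is under 46 days; but the number of days the property was let is 48 days, not under 46 days, so (c) is unavailable.
Exception (d) requires that the owner holds a current Standing Waiver from the Sundale Office; but no current Standing Waiver is held, so (d) is unavailable.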